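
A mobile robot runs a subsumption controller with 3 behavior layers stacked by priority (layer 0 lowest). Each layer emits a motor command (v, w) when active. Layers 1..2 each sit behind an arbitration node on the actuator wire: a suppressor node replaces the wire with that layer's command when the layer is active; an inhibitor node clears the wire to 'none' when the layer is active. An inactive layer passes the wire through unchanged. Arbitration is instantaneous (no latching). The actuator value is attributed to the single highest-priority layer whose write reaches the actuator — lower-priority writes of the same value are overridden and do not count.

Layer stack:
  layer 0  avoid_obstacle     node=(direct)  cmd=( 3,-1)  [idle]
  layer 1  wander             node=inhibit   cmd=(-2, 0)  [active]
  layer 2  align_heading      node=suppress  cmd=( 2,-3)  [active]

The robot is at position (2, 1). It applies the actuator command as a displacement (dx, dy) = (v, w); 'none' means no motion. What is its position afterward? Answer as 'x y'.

4 -2

L0 avoid_obstacle: idle → wire = none
L1 wander: active, inhibitor → wire = none
L2 align_heading: active, suppressor → wire = (2, -3)
actuator = (2, -3)
position: (2, 1) + (2, -3) = (4, -2)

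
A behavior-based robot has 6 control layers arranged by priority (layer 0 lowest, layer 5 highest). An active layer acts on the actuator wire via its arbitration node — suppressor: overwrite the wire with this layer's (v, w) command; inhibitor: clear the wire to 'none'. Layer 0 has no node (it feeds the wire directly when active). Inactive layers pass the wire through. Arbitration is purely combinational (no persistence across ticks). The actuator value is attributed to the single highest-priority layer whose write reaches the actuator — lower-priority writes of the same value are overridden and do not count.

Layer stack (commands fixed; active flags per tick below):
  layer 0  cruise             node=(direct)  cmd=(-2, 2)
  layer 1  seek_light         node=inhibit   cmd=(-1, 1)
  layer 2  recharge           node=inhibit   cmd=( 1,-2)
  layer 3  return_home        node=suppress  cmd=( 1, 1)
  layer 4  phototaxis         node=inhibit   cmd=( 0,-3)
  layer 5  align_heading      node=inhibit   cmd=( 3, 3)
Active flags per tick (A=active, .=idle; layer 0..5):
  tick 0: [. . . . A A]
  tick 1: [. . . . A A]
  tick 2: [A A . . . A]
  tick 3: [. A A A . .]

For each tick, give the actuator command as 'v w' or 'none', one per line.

none
none
none
1 1

tick 0:
  [0] cruise off; wire := none
  [1] seek_light off; pass none
  [2] recharge off; pass none
  [3] return_home off; pass none
  [4] phototaxis on (inhibit); wire := none
  [5] align_heading on (inhibit); wire := none
  output none
tick 1:
  [0] cruise off; wire := none
  [1] seek_light off; pass none
  [2] recharge off; pass none
  [3] return_home off; pass none
  [4] phototaxis on (inhibit); wire := none
  [5] align_heading on (inhibit); wire := none
  output none
tick 2:
  [0] cruise on; wire := (-2, 2)
  [1] seek_light on (inhibit); wire := none
  [2] recharge off; pass none
  [3] return_home off; pass none
  [4] phototaxis off; pass none
  [5] align_heading on (inhibit); wire := none
  output none
tick 3:
  [0] cruise off; wire := none
  [1] seek_light on (inhibit); wire := none
  [2] recharge on (inhibit); wire := none
  [3] return_home on (suppress); wire := (1, 1)
  [4] phototaxis off; pass (1, 1)
  [5] align_heading off; pass (1, 1)
  output (1, 1)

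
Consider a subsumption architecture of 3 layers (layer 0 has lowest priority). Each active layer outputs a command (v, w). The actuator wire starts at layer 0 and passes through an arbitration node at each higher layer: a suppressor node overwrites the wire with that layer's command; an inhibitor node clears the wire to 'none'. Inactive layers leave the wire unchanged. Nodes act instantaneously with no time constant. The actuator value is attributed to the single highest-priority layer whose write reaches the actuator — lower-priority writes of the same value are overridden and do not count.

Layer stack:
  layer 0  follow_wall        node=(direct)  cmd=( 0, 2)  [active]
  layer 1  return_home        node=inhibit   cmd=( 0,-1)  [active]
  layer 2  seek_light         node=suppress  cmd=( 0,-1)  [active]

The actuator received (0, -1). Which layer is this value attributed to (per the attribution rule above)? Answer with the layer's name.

seek_light

layer 0 (follow_wall) active — direct: (0, 2)
layer 1 (return_home) active — inhibits: none
layer 2 (seek_light) active — suppresses: (0, -1)
→ actuator (0, -1)
last writer: layer 2 = seek_light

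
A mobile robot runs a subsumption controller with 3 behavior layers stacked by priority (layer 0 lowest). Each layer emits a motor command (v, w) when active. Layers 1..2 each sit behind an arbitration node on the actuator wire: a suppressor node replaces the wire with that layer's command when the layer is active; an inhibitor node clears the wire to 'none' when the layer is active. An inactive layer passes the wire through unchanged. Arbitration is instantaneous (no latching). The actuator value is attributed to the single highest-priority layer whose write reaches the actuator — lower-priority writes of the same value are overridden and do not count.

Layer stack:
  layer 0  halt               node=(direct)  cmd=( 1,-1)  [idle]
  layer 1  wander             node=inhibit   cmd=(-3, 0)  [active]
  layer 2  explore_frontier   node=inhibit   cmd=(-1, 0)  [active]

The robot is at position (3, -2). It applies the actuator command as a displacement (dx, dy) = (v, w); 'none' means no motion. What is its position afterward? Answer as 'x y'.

[0] halt off; wire := none
[1] wander on (inhibit); wire := none
[2] explore_frontier on (inhibit); wire := none
output none
position: (3, -2) + none = (3, -2)

3 -2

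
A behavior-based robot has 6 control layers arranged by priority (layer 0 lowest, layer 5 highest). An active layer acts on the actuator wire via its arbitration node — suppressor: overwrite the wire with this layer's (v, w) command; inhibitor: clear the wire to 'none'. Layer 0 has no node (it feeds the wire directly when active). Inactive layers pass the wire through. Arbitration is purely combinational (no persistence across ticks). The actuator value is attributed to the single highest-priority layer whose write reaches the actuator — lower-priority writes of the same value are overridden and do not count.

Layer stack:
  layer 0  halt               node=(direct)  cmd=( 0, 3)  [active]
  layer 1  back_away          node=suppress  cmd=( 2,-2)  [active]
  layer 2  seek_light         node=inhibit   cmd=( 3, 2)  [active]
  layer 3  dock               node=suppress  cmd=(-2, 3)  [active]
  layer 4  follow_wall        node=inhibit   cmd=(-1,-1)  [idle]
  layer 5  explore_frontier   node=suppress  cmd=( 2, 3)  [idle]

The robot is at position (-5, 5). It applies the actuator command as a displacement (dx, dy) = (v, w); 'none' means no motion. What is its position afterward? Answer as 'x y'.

-7 8

[0] halt on; wire := (0, 3)
[1] back_away on (suppress); wire := (2, -2)
[2] seek_light on (inhibit); wire := none
[3] dock on (suppress); wire := (-2, 3)
[4] follow_wall off; pass (-2, 3)
[5] explore_frontier off; pass (-2, 3)
output (-2, 3)
position: (-5, 5) + (-2, 3) = (-7, 8)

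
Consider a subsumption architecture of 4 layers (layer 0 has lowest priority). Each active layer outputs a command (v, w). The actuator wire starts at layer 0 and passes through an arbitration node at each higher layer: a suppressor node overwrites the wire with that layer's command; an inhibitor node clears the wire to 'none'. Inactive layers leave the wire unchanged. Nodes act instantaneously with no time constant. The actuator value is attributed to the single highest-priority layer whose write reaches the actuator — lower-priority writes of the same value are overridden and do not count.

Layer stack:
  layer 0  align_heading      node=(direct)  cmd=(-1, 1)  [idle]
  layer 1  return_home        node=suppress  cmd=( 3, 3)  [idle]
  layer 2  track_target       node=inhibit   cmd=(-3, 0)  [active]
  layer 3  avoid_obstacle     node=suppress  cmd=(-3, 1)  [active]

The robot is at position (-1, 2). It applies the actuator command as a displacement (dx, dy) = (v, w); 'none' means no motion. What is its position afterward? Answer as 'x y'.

L0 align_heading: idle → wire = none
L1 return_home: idle → wire stays none
L2 track_target: active, inhibitor → wire = none
L3 avoid_obstacle: active, suppressor → wire = (-3, 1)
actuator = (-3, 1)
position: (-1, 2) + (-3, 1) = (-4, 3)

-4 3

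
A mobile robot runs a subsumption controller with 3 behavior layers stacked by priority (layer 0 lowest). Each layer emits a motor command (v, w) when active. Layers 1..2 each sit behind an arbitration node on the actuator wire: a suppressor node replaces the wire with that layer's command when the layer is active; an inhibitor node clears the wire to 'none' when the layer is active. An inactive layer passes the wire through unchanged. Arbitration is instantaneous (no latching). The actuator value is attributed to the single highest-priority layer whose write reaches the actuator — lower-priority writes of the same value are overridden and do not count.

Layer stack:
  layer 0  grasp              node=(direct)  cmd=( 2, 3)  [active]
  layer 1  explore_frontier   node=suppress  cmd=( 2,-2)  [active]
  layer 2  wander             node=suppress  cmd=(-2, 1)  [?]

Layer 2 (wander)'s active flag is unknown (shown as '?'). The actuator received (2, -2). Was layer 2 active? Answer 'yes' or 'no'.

If layer 2 is active=yes:
  actuator would be (-2, 1)
If layer 2 is active=no:
  actuator would be (2, -2)
Observed (2, -2), so layer 2 was idle.

no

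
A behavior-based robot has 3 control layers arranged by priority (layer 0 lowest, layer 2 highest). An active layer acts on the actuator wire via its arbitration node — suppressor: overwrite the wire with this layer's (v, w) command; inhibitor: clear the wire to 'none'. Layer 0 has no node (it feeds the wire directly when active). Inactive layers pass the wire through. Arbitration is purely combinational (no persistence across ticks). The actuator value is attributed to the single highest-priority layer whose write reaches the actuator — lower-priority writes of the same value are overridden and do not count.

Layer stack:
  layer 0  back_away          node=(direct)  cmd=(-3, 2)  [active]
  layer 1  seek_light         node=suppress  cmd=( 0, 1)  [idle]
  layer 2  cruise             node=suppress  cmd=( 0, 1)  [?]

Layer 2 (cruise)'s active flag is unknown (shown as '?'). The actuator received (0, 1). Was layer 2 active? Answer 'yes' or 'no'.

If layer 2 is active=yes:
  actuator would be (0, 1)
If layer 2 is active=no:
  actuator would be (-3, 2)
Observed (0, 1), so layer 2 was active.

yes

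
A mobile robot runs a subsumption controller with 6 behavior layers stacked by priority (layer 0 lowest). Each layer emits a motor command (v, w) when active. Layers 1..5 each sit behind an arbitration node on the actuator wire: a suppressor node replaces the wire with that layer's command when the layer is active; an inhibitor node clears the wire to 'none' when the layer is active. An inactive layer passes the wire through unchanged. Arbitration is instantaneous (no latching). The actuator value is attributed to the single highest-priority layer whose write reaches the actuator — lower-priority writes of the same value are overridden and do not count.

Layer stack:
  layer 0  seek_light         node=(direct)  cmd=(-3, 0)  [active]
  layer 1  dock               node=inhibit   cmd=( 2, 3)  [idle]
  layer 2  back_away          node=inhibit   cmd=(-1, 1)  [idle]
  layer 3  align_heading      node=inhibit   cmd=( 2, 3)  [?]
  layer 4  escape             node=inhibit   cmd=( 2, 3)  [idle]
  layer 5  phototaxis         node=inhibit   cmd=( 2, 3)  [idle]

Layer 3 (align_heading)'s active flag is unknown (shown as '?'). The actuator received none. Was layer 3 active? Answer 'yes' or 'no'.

If layer 3 is active=yes:
  actuator would be none
If layer 3 is active=no:
  actuator would be (-3, 0)
Observed none, so layer 3 was active.

yes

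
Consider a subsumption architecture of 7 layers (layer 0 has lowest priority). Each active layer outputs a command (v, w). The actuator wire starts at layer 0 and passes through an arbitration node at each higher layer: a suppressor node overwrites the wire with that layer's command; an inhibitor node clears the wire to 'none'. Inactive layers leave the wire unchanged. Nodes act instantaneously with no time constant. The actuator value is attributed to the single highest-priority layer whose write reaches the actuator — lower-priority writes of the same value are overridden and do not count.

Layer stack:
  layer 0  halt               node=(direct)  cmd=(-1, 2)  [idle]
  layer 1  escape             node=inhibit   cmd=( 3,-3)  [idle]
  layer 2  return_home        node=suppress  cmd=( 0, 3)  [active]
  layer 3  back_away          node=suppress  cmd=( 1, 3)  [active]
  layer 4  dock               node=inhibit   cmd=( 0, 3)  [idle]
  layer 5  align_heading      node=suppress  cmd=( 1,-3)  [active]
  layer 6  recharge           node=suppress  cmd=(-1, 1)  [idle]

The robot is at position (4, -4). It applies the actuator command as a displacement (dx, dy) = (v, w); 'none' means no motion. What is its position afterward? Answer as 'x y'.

[0] halt off; wire := none
[1] escape off; pass none
[2] return_home on (suppress); wire := (0, 3)
[3] back_away on (suppress); wire := (1, 3)
[4] dock off; pass (1, 3)
[5] align_heading on (suppress); wire := (1, -3)
[6] recharge off; pass (1, -3)
output (1, -3)
position: (4, -4) + (1, -3) = (5, -7)

5 -7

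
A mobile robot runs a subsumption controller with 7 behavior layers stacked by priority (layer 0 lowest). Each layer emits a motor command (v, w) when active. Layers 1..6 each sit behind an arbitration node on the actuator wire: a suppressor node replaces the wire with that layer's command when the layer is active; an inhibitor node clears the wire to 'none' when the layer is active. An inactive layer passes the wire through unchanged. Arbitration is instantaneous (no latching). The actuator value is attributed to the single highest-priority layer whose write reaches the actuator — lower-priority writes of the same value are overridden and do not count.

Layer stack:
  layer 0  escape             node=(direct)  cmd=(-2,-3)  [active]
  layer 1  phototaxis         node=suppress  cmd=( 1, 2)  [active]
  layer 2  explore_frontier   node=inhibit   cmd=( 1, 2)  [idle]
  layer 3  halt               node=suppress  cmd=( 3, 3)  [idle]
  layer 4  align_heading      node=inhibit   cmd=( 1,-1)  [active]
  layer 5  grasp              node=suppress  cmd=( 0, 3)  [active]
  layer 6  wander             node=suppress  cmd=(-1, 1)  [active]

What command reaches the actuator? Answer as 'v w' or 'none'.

layer 0 (escape) active — direct: (-2, -3)
layer 1 (phototaxis) active — suppresses: (1, 2)
layer 2 (explore_frontier) idle — unchanged: (1, 2)
layer 3 (halt) idle — unchanged: (1, 2)
layer 4 (align_heading) active — inhibits: none
layer 5 (grasp) active — suppresses: (0, 3)
layer 6 (wander) active — suppresses: (-1, 1)
→ actuator (-1, 1)

-1 1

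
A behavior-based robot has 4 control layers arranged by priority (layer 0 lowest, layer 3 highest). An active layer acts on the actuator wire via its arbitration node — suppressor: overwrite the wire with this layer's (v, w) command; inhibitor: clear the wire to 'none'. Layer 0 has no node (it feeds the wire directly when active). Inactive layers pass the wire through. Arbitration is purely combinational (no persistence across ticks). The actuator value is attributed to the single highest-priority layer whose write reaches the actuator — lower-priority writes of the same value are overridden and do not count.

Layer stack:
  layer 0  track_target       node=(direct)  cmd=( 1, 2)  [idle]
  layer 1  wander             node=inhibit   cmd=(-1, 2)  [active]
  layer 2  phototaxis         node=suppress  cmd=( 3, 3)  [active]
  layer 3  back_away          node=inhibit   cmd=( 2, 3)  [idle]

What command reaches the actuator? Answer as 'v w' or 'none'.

3 3

[0] track_target off; wire := none
[1] wander on (inhibit); wire := none
[2] phototaxis on (suppress); wire := (3, 3)
[3] back_away off; pass (3, 3)
output (3, 3)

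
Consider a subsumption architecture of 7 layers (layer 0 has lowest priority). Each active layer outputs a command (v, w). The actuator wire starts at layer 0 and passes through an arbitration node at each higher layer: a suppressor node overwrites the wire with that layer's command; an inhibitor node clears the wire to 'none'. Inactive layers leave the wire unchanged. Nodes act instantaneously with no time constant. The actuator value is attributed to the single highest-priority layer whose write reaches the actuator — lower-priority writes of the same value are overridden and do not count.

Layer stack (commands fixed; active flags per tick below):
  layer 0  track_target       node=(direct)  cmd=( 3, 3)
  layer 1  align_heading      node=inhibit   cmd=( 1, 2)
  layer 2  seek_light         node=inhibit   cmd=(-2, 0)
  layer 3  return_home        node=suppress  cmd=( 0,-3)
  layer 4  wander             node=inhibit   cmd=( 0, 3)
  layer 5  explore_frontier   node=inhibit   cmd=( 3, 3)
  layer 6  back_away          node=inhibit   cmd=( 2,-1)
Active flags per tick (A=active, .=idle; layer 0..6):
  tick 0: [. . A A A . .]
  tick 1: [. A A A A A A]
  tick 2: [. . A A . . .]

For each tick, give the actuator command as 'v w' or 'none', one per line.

none
none
0 -3

tick 0:
  L0 track_target: idle → wire = none
  L1 align_heading: idle → wire stays none
  L2 seek_light: active, inhibitor → wire = none
  L3 return_home: active, suppressor → wire = (0, -3)
  L4 wander: active, inhibitor → wire = none
  L5 explore_frontier: idle → wire stays none
  L6 back_away: idle → wire stays none
  actuator = none
tick 1:
  L0 track_target: idle → wire = none
  L1 align_heading: active, inhibitor → wire = none
  L2 seek_light: active, inhibitor → wire = none
  L3 return_home: active, suppressor → wire = (0, -3)
  L4 wander: active, inhibitor → wire = none
  L5 explore_frontier: active, inhibitor → wire = none
  L6 back_away: active, inhibitor → wire = none
  actuator = none
tick 2:
  L0 track_target: idle → wire = none
  L1 align_heading: idle → wire stays none
  L2 seek_light: active, inhibitor → wire = none
  L3 return_home: active, suppressor → wire = (0, -3)
  L4 wander: idle → wire stays (0, -3)
  L5 explore_frontier: idle → wire stays (0, -3)
  L6 back_away: idle → wire stays (0, -3)
  actuator = (0, -3)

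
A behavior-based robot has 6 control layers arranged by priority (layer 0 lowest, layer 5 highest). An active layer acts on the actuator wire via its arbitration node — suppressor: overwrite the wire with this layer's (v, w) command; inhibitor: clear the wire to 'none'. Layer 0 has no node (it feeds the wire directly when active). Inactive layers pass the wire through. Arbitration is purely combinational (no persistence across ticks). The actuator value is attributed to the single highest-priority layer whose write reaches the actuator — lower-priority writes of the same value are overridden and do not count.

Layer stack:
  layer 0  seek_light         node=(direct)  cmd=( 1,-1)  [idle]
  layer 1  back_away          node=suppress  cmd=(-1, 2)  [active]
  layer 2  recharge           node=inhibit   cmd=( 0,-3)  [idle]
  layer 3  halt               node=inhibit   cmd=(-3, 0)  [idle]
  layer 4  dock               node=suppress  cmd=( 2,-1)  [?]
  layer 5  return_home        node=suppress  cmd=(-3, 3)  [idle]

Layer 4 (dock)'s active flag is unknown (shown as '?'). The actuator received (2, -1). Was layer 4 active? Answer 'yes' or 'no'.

If layer 4 is active=yes:
  actuator would be (2, -1)
If layer 4 is active=no:
  actuator would be (-1, 2)
Observed (2, -1), so layer 4 was active.

yes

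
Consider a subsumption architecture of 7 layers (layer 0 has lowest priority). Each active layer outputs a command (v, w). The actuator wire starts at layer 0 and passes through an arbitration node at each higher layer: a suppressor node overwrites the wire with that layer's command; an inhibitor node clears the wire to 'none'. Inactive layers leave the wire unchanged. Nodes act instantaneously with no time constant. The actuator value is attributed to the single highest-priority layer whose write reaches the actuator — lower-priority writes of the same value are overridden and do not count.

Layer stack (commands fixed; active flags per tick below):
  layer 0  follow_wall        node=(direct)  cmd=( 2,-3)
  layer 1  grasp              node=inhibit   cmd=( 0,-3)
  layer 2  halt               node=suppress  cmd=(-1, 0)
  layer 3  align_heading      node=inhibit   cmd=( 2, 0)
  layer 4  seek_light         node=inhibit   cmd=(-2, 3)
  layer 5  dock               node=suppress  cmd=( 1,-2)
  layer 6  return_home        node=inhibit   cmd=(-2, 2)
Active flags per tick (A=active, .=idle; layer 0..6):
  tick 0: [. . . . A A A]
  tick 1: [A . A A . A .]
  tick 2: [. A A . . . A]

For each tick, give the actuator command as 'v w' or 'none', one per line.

none
1 -2
none

tick 0:
  [0] follow_wall off; wire := none
  [1] grasp off; pass none
  [2] halt off; pass none
  [3] align_heading off; pass none
  [4] seek_light on (inhibit); wire := none
  [5] dock on (suppress); wire := (1, -2)
  [6] return_home on (inhibit); wire := none
  output none
tick 1:
  [0] follow_wall on; wire := (2, -3)
  [1] grasp off; pass (2, -3)
  [2] halt on (suppress); wire := (-1, 0)
  [3] align_heading on (inhibit); wire := none
  [4] seek_light off; pass none
  [5] dock on (suppress); wire := (1, -2)
  [6] return_home off; pass (1, -2)
  output (1, -2)
tick 2:
  [0] follow_wall off; wire := none
  [1] grasp on (inhibit); wire := none
  [2] halt on (suppress); wire := (-1, 0)
  [3] align_heading off; pass (-1, 0)
  [4] seek_light off; pass (-1, 0)
  [5] dock off; pass (-1, 0)
  [6] return_home on (inhibit); wire := none
  output none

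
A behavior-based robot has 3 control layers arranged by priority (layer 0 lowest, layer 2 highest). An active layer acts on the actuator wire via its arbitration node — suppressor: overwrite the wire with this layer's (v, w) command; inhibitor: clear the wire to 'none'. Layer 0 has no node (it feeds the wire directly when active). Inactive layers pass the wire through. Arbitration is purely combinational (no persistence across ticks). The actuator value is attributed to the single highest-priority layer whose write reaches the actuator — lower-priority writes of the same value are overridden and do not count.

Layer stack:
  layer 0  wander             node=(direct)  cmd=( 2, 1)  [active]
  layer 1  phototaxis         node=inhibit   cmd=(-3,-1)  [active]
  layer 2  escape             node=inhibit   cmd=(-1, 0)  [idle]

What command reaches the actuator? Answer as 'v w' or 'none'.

layer 0 (wander) active — direct: (2, 1)
layer 1 (phototaxis) active — inhibits: none
layer 2 (escape) idle — unchanged: none
→ actuator none

none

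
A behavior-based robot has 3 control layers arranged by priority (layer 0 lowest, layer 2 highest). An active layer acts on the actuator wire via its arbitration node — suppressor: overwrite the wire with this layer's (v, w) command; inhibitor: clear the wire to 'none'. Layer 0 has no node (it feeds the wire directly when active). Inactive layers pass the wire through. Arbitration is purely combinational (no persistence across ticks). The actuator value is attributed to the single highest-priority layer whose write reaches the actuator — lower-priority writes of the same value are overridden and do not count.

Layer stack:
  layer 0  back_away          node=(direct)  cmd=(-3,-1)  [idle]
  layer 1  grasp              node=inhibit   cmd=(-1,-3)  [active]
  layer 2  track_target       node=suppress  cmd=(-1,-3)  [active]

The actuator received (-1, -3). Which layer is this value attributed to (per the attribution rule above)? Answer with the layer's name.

[0] back_away off; wire := none
[1] grasp on (inhibit); wire := none
[2] track_target on (suppress); wire := (-1, -3)
output (-1, -3)
last writer: layer 2 = track_target

track_target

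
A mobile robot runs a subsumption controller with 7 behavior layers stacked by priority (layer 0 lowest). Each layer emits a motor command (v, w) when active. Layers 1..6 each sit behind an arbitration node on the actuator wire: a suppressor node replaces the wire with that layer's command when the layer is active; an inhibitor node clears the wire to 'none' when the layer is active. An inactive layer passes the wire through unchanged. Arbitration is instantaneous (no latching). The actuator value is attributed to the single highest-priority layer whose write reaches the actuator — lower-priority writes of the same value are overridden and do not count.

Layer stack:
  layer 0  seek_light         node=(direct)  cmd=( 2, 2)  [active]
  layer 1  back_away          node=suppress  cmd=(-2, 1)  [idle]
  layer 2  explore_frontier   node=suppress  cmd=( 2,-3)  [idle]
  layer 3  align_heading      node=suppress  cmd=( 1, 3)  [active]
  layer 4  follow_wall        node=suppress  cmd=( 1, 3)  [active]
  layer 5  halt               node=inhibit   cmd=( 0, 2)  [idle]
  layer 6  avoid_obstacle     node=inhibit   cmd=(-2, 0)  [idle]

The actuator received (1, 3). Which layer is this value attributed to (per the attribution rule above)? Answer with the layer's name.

[0] seek_light on; wire := (2, 2)
[1] back_away off; pass (2, 2)
[2] explore_frontier off; pass (2, 2)
[3] align_heading on (suppress); wire := (1, 3)
[4] follow_wall on (suppress); wire := (1, 3)
[5] halt off; pass (1, 3)
[6] avoid_obstacle off; pass (1, 3)
output (1, 3)
last writer: layer 4 = follow_wall

follow_wall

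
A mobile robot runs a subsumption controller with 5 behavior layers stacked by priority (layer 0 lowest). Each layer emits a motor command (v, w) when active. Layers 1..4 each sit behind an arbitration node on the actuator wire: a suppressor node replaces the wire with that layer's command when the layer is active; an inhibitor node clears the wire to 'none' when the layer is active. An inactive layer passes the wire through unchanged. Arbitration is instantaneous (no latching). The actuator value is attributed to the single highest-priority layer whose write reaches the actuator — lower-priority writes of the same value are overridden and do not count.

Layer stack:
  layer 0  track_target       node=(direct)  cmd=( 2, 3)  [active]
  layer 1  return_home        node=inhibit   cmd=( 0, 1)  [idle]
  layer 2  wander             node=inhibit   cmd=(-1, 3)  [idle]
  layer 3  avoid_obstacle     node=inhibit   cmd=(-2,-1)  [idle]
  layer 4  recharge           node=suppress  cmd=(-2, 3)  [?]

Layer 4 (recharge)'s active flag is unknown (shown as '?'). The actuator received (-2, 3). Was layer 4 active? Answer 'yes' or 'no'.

yes

If layer 4 is active=yes:
  actuator would be (-2, 3)
If layer 4 is active=no:
  actuator would be (2, 3)
Observed (-2, 3), so layer 4 was active.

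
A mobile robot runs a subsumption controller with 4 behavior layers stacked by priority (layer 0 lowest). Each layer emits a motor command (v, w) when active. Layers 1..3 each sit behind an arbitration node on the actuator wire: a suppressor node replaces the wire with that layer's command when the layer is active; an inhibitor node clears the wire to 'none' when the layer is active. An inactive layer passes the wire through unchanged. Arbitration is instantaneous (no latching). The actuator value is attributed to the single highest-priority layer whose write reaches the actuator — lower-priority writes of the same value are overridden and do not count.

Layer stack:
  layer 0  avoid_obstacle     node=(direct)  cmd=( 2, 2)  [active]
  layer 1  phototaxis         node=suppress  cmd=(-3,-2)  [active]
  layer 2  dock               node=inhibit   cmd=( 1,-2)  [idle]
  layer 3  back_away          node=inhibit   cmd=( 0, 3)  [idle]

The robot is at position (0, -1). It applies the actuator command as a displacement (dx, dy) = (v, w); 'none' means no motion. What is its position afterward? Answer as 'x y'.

-3 -3

[0] avoid_obstacle on; wire := (2, 2)
[1] phototaxis on (suppress); wire := (-3, -2)
[2] dock off; pass (-3, -2)
[3] back_away off; pass (-3, -2)
output (-3, -2)
position: (0, -1) + (-3, -2) = (-3, -3)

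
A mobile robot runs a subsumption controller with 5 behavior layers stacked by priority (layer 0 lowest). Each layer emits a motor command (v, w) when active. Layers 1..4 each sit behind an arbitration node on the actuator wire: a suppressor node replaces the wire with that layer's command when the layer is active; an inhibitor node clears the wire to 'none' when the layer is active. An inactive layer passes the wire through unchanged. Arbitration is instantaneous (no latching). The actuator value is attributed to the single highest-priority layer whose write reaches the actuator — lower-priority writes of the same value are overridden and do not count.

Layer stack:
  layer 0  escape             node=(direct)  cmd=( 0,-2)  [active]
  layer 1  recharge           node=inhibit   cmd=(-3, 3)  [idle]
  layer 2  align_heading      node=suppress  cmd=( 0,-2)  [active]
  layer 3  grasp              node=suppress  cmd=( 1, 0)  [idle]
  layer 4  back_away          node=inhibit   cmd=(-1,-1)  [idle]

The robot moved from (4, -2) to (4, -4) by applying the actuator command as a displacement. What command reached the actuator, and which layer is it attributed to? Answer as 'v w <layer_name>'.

displacement = (4, -4) − (4, -2) = (0, -2)
layer 0 (escape) active — direct: (0, -2)
layer 1 (recharge) idle — unchanged: (0, -2)
layer 2 (align_heading) active — suppresses: (0, -2)
layer 3 (grasp) idle — unchanged: (0, -2)
layer 4 (back_away) idle — unchanged: (0, -2)
→ actuator (0, -2) — from layer 2 (align_heading)

0 -2 align_heading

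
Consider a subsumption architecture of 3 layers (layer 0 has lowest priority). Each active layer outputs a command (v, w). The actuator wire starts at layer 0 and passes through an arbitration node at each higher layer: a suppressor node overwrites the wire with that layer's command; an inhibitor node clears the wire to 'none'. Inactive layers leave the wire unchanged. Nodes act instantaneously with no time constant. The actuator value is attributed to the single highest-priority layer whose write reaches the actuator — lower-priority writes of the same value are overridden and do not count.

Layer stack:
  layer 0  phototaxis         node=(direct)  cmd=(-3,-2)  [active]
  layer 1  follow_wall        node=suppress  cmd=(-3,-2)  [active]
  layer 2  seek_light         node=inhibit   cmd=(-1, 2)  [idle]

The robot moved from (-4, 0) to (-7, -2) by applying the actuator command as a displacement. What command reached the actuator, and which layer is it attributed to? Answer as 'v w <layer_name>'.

displacement = (-7, -2) − (-4, 0) = (-3, -2)
[0] phototaxis on; wire := (-3, -2)
[1] follow_wall on (suppress); wire := (-3, -2)
[2] seek_light off; pass (-3, -2)
output (-3, -2) — from layer 1 (follow_wall)

-3 -2 follow_wall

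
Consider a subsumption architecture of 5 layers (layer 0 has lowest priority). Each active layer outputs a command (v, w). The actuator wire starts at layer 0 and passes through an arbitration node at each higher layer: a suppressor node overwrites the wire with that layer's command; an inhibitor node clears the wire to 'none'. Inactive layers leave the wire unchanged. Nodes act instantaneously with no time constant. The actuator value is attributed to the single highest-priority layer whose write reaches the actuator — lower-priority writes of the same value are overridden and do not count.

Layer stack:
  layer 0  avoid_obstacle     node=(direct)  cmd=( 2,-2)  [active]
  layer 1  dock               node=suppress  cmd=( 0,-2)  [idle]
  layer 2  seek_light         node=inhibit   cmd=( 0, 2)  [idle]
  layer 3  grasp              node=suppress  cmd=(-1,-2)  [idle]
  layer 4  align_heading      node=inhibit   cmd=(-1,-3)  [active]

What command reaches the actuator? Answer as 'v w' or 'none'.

layer 0 (avoid_obstacle) active — direct: (2, -2)
layer 1 (dock) idle — unchanged: (2, -2)
layer 2 (seek_light) idle — unchanged: (2, -2)
layer 3 (grasp) idle — unchanged: (2, -2)
layer 4 (align_heading) active — inhibits: none
→ actuator none

none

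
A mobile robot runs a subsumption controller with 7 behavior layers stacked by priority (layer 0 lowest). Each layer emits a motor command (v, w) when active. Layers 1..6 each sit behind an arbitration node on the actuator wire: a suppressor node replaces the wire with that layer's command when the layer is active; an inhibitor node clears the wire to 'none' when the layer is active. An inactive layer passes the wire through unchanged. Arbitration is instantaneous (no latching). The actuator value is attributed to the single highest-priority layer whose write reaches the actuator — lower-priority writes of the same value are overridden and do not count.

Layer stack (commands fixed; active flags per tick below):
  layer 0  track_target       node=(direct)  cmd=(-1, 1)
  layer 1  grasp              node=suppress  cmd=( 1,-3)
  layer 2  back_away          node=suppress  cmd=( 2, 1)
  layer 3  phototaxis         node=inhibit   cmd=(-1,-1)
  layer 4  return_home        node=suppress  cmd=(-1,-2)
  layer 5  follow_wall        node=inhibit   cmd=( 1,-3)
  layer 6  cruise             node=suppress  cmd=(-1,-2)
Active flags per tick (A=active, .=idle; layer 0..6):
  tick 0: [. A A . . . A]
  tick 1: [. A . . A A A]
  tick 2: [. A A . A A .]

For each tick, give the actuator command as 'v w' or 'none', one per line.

-1 -2
-1 -2
none

tick 0:
  [0] track_target off; wire := none
  [1] grasp on (suppress); wire := (1, -3)
  [2] back_away on (suppress); wire := (2, 1)
  [3] phototaxis off; pass (2, 1)
  [4] return_home off; pass (2, 1)
  [5] follow_wall off; pass (2, 1)
  [6] cruise on (suppress); wire := (-1, -2)
  output (-1, -2)
tick 1:
  [0] track_target off; wire := none
  [1] grasp on (suppress); wire := (1, -3)
  [2] back_away off; pass (1, -3)
  [3] phototaxis off; pass (1, -3)
  [4] return_home on (suppress); wire := (-1, -2)
  [5] follow_wall on (inhibit); wire := none
  [6] cruise on (suppress); wire := (-1, -2)
  output (-1, -2)
tick 2:
  [0] track_target off; wire := none
  [1] grasp on (suppress); wire := (1, -3)
  [2] back_away on (suppress); wire := (2, 1)
  [3] phototaxis off; pass (2, 1)
  [4] return_home on (suppress); wire := (-1, -2)
  [5] follow_wall on (inhibit); wire := none
  [6] cruise off; pass none
  output none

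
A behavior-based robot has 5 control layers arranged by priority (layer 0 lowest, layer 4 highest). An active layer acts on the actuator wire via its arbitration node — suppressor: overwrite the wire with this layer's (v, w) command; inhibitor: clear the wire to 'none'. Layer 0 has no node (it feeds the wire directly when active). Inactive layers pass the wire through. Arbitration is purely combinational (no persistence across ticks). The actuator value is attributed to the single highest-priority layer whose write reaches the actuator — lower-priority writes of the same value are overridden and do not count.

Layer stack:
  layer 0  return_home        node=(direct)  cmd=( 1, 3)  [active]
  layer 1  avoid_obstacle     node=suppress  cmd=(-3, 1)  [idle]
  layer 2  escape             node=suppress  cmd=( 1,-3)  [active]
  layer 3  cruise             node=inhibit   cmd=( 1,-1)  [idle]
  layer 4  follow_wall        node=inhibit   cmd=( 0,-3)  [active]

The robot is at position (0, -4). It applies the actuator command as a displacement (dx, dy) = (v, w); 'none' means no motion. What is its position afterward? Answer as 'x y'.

L0 return_home: active, feeds wire = (1, 3)
L1 avoid_obstacle: idle → wire stays (1, 3)
L2 escape: active, suppressor → wire = (1, -3)
L3 cruise: idle → wire stays (1, -3)
L4 follow_wall: active, inhibitor → wire = none
actuator = none
position: (0, -4) + none = (0, -4)

0 -4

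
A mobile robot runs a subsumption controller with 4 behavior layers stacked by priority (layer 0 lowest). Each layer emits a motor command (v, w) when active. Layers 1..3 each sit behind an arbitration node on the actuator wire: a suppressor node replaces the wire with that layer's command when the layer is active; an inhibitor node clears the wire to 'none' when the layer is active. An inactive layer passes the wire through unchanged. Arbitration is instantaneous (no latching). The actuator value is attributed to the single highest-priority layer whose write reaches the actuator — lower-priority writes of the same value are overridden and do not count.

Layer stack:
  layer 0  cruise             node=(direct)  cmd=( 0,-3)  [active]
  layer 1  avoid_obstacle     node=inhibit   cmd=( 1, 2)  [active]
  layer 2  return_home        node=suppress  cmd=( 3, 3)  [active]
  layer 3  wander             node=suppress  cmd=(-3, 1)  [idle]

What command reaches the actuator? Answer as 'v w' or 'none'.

3 3

L0 cruise: active, feeds wire = (0, -3)
L1 avoid_obstacle: active, inhibitor → wire = none
L2 return_home: active, suppressor → wire = (3, 3)
L3 wander: idle → wire stays (3, 3)
actuator = (3, 3)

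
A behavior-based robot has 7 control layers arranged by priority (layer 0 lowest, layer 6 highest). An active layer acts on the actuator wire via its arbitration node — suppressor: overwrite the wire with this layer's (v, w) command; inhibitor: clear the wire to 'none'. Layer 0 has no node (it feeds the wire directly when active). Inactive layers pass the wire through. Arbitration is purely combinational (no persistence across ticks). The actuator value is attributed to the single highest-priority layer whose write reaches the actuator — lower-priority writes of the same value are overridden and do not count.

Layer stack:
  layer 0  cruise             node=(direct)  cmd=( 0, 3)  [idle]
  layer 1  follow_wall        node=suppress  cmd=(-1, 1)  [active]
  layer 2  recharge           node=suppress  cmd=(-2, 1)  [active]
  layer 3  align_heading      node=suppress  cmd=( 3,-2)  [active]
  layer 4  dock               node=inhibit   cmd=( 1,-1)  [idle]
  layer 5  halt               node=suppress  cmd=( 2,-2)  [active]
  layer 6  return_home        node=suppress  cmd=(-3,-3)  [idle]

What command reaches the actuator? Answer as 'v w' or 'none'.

[0] cruise off; wire := none
[1] follow_wall on (suppress); wire := (-1, 1)
[2] recharge on (suppress); wire := (-2, 1)
[3] align_heading on (suppress); wire := (3, -2)
[4] dock off; pass (3, -2)
[5] halt on (suppress); wire := (2, -2)
[6] return_home off; pass (2, -2)
output (2, -2)

2 -2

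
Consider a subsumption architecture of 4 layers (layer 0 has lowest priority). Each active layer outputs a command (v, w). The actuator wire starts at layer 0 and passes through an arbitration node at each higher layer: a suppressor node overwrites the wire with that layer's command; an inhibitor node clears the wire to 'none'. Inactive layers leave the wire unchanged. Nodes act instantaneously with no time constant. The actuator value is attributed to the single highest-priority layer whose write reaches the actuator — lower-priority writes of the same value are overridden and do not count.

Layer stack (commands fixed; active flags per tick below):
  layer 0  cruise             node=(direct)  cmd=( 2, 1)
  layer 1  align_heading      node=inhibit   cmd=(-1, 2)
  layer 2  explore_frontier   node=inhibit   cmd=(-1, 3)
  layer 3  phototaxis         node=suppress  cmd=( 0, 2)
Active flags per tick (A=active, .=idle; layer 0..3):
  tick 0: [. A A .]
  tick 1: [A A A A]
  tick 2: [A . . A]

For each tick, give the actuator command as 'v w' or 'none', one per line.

tick 0:
  layer 0 (cruise) idle — none
  layer 1 (align_heading) active — inhibits: none
  layer 2 (explore_frontier) active — inhibits: none
  layer 3 (phototaxis) idle — unchanged: none
  → actuator none
tick 1:
  layer 0 (cruise) active — direct: (2, 1)
  layer 1 (align_heading) active — inhibits: none
  layer 2 (explore_frontier) active — inhibits: none
  layer 3 (phototaxis) active — suppresses: (0, 2)
  → actuator (0, 2)
tick 2:
  layer 0 (cruise) active — direct: (2, 1)
  layer 1 (align_heading) idle — unchanged: (2, 1)
  layer 2 (explore_frontier) idle — unchanged: (2, 1)
  layer 3 (phototaxis) active — suppresses: (0, 2)
  → actuator (0, 2)

none
0 2
0 2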